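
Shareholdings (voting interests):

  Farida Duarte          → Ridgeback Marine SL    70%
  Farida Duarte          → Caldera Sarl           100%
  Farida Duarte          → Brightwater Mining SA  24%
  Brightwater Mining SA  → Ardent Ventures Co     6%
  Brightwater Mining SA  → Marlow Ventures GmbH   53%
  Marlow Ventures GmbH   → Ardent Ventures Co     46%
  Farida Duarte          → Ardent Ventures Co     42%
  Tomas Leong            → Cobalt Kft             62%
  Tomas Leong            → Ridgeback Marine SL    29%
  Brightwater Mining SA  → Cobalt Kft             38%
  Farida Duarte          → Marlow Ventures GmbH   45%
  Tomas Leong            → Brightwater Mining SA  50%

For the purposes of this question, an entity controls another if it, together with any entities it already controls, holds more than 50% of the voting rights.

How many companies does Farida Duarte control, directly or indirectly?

Farida holds 70% of Ridgeback, so Farida controls Ridgeback.
Farida holds 100% of Caldera, so Farida controls Caldera.
No other company's threshold is met.
Farida controls 2 companies.

2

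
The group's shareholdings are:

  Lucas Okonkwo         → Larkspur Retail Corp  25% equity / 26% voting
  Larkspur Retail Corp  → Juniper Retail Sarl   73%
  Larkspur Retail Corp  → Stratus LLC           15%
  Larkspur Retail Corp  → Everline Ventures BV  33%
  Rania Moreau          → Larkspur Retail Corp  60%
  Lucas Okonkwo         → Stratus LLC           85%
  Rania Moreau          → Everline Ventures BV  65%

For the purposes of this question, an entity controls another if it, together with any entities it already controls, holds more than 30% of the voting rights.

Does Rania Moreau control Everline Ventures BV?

Rania holds 60% of Larkspur, so Rania controls Larkspur.
Rania and Larkspur together hold 65% + 33% = 98% of Everline, so Rania controls Everline.

Yes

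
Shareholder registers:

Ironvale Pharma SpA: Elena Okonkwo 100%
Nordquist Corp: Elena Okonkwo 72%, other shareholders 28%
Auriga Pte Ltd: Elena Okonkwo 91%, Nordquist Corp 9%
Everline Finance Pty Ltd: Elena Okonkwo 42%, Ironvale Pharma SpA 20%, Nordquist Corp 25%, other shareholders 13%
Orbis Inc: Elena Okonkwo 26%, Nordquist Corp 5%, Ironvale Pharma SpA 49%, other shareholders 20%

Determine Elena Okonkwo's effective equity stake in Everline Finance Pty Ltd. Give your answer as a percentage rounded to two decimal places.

Elena reaches Everline along 3 paths.
Direct stake: 42% = 42%.
Via Ironvale: 100% × 20% = 20%.
Via Nordquist: 72% × 25% = 18%.
Total: 42% + 20% + 18% = 80%.
Rounded: 80.00%.

80.00%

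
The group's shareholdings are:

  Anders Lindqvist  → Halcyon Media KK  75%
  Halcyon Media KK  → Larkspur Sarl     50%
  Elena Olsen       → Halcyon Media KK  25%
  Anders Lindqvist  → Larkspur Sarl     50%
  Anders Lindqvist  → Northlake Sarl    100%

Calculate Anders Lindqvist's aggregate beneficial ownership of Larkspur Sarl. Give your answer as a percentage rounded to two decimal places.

Anders reaches Larkspur along 2 paths.
Via Halcyon: 75% × 50% = 37.5%.
Direct stake: 50% = 50%.
Total: 37.5% + 50% = 87.5%.
Rounded: 87.50%.

87.50%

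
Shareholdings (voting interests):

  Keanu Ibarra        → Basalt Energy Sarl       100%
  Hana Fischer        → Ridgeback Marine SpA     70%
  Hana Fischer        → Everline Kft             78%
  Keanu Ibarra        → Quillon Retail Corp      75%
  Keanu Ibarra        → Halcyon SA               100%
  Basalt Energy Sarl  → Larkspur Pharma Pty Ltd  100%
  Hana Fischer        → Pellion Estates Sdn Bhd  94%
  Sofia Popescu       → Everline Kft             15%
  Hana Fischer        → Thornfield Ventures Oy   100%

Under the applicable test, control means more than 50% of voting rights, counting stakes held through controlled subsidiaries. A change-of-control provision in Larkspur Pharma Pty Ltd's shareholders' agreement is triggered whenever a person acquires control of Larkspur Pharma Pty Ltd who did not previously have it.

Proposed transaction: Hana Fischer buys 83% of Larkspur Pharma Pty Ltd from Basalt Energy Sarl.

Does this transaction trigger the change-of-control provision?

The purchase adds only to Hana's holdings (Basalt's stake shrinks), so Hana is the only person who could newly come to control Larkspur.
Hana holds 94% of Pellion, so Hana controls Pellion.
Hana holds 100% of Thornfield, so Hana controls Thornfield.
Hana holds 78% of Everline, so Hana controls Everline.
Hana holds 70% of Ridgeback, so Hana controls Ridgeback.
Neither Hana nor any entity Hana controls holds any voting interest in Larkspur.
So before the transaction, Hana does not control Larkspur.
After the purchase, Hana holds 83% of Larkspur directly, and Basalt's stake falls to 17%.
Hana holds 83% of Larkspur, so Hana controls Larkspur.
Hana did not control Larkspur before and does after, so the clause is triggered.

Yes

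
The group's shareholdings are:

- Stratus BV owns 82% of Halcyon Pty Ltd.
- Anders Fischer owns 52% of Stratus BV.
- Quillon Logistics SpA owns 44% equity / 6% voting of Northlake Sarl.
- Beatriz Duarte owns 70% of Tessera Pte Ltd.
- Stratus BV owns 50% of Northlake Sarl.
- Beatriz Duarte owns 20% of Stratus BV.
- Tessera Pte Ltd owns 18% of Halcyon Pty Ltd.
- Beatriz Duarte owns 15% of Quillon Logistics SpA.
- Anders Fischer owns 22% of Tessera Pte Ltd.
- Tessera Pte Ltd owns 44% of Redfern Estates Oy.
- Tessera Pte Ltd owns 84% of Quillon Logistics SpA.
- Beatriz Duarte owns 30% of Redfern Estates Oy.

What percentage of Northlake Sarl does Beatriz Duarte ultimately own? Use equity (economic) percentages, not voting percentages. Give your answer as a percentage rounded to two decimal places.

Beatriz reaches Northlake along 3 paths.
Via Quillon: 15% × 44% = 6.6%.
Via Tessera → Quillon: 70% × 84% × 44% = 25.872%.
Via Stratus: 20% × 50% = 10%.
Total: 6.6% + 25.872% + 10% = 42.472%.
Rounded: 42.47%.

42.47%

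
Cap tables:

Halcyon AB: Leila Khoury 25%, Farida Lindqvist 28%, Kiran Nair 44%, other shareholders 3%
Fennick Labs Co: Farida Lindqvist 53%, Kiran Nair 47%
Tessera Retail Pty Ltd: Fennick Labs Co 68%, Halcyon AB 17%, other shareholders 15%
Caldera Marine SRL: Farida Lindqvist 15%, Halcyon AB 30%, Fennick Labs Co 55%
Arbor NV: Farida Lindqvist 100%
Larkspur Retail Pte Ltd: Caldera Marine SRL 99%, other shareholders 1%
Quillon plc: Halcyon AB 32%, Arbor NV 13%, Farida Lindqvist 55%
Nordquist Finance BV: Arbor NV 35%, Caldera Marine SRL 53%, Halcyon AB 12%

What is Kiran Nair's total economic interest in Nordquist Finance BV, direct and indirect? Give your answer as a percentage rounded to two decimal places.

Kiran reaches Nordquist along 3 paths.
Via Halcyon → Caldera: 44% × 30% × 53% = 6.996%.
Via Fennick → Caldera: 47% × 55% × 53% = 13.7005%.
Via Halcyon: 44% × 12% = 5.28%.
Total: 6.996% + 13.7005% + 5.28% = 25.9765%.
Rounded: 25.98%.

25.98%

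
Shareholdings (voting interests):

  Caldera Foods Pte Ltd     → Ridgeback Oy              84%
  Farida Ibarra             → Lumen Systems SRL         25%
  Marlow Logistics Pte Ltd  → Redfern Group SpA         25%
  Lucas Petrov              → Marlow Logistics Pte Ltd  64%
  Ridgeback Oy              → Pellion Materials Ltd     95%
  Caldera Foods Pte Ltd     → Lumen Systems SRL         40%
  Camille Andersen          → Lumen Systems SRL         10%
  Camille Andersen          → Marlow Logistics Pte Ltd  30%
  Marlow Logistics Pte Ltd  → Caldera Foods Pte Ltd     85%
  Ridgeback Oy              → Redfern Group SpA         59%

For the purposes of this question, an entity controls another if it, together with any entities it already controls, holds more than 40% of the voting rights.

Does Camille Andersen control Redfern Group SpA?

Camille's largest direct stake is 30% in Marlow, which does not meet the threshold, so Camille controls no company.
Neither Camille nor any entity Camille controls holds any voting interest in Redfern.
So Camille does not control Redfern.

No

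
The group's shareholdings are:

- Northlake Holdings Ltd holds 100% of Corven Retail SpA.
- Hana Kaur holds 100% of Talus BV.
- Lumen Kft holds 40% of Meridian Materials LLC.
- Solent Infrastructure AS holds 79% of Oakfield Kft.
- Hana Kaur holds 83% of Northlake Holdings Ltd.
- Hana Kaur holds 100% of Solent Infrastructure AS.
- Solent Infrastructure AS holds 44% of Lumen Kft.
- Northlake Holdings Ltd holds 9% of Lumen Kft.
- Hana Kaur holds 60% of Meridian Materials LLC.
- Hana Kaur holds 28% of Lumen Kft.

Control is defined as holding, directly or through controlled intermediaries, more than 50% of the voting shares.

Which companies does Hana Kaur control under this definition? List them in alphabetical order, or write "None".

Corven Retail SpA, Lumen Kft, Meridian Materials LLC, Northlake Holdings Ltd, Oakfield Kft, Solent Infrastructure AS, Talus BV

Hana holds 100% of Solent, so Hana controls Solent.
Hana holds 83% of Northlake, so Hana controls Northlake.
Solent and Hana and Northlake together hold 44% + 28% + 9% = 81% of Lumen, so Hana controls Lumen.
Hana and Lumen together hold 60% + 40% = 100% of Meridian, so Hana controls Meridian.
Solent holds 79% of Oakfield, so Hana controls Oakfield.
Hana holds 100% of Talus, so Hana controls Talus.
Northlake holds 100% of Corven, so Hana controls Corven.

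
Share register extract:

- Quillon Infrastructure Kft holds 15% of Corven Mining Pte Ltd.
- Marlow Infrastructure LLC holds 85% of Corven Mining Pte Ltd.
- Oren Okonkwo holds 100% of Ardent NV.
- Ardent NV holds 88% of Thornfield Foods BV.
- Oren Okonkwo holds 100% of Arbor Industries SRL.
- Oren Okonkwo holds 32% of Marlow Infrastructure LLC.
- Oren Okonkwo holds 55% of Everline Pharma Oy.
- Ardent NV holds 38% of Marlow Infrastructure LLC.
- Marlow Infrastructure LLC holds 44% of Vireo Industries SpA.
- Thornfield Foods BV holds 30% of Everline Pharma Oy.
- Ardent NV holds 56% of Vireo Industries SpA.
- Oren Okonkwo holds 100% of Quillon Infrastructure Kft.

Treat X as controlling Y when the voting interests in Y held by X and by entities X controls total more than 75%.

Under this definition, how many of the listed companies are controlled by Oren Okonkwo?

5

Oren holds 100% of Ardent, so Oren controls Ardent.
Oren holds 100% of Quillon, so Oren controls Quillon.
Ardent holds 88% of Thornfield, so Oren controls Thornfield.
Thornfield and Oren together hold 30% + 55% = 85% of Everline, so Oren controls Everline.
Oren holds 100% of Arbor, so Oren controls Arbor.
No other company's threshold is met.
Oren controls 5 companies.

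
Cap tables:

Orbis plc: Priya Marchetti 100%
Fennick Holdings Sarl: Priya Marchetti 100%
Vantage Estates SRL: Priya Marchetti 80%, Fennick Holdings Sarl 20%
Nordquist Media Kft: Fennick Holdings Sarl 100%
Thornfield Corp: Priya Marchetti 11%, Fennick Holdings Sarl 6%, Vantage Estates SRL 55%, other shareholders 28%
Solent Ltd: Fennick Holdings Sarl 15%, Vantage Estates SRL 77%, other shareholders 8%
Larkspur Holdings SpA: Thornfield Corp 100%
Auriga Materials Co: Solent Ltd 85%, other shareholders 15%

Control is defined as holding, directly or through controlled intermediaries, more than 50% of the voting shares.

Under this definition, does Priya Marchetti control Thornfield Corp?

Yes

Priya holds 100% of Fennick, so Priya controls Fennick.
Priya and Fennick together hold 80% + 20% = 100% of Vantage, so Priya controls Vantage.
Priya and Fennick and Vantage together hold 11% + 6% + 55% = 72% of Thornfield, so Priya controls Thornfield.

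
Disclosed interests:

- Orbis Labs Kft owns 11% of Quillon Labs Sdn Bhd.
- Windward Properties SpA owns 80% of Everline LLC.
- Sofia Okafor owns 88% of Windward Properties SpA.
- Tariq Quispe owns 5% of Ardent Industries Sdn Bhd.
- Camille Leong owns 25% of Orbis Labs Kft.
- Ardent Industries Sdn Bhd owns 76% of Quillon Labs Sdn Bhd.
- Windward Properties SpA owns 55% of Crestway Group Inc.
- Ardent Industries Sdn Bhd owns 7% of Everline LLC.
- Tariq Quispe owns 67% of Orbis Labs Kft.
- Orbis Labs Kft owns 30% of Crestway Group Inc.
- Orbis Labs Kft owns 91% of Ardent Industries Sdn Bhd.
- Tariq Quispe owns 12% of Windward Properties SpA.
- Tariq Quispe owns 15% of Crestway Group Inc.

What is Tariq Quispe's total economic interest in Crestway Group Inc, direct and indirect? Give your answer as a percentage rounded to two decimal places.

41.70%

Tariq reaches Crestway along 3 paths.
Via Windward: 12% × 55% = 6.6%.
Via Orbis: 67% × 30% = 20.1%.
Direct stake: 15% = 15%.
Total: 6.6% + 20.1% + 15% = 41.7%.
Rounded: 41.70%.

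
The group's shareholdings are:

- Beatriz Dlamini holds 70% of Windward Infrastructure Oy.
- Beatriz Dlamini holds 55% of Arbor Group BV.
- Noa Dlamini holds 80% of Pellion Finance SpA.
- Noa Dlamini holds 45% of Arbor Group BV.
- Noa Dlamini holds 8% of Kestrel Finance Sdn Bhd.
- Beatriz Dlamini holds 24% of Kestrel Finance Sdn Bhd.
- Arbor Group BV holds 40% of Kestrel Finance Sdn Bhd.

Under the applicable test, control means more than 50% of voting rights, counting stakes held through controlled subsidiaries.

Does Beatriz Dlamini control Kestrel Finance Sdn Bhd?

Yes

Beatriz holds 55% of Arbor, so Beatriz controls Arbor.
Beatriz and Arbor together hold 24% + 40% = 64% of Kestrel, so Beatriz controls Kestrel.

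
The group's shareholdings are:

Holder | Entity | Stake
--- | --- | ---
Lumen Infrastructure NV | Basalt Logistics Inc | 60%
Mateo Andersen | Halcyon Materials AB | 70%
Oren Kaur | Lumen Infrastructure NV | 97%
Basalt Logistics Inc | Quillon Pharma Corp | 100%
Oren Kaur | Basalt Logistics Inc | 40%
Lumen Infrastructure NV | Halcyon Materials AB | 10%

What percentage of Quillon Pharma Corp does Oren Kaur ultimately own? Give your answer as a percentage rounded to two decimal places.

Oren reaches Quillon along 2 paths.
Via Basalt: 40% × 100% = 40%.
Via Lumen → Basalt: 97% × 60% × 100% = 58.2%.
Total: 40% + 58.2% = 98.2%.
Rounded: 98.20%.

98.20%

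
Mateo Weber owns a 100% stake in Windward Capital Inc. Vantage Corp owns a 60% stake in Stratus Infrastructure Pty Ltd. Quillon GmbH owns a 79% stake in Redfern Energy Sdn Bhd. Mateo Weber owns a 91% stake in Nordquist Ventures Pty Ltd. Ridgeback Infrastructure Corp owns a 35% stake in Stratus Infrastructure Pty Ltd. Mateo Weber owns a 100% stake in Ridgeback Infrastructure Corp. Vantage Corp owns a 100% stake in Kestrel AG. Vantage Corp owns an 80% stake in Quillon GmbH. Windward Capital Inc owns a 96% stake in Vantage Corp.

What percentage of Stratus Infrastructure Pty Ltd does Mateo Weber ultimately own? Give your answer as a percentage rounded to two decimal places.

92.60%

Mateo reaches Stratus along 2 paths.
Via Windward → Vantage: 100% × 96% × 60% = 57.6%.
Via Ridgeback: 100% × 35% = 35%.
Total: 57.6% + 35% = 92.6%.
Rounded: 92.60%.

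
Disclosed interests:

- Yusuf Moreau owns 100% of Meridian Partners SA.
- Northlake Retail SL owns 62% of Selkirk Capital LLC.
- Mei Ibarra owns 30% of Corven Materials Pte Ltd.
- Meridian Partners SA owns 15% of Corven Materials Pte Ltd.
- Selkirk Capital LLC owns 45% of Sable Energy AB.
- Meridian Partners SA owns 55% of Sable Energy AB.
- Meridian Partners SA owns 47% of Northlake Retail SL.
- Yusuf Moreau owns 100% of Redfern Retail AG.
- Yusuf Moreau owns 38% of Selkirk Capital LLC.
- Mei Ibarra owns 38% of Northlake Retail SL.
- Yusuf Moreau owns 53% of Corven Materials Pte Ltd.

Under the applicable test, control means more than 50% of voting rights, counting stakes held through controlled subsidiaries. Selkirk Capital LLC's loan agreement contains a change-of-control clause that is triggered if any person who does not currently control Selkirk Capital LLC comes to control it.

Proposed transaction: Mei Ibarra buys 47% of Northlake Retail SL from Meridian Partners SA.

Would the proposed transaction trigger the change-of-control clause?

The purchase adds only to Mei's holdings (Meridian's stake shrinks), so Mei is the only person who could newly come to control Selkirk.
Mei's largest direct stake is 38% in Northlake, which does not meet the threshold, so Mei controls no company.
Neither Mei nor any entity Mei controls holds any voting interest in Selkirk.
So before the transaction, Mei does not control Selkirk.
After the purchase, Mei's direct stake in Northlake rises to 38% + 47% = 85%, and Meridian's stake falls to 0%.
Mei holds 85% of Northlake, so Mei controls Northlake.
Northlake holds 62% of Selkirk, so Mei controls Selkirk.
Mei did not control Selkirk before and does after, so the clause is triggered.

Yes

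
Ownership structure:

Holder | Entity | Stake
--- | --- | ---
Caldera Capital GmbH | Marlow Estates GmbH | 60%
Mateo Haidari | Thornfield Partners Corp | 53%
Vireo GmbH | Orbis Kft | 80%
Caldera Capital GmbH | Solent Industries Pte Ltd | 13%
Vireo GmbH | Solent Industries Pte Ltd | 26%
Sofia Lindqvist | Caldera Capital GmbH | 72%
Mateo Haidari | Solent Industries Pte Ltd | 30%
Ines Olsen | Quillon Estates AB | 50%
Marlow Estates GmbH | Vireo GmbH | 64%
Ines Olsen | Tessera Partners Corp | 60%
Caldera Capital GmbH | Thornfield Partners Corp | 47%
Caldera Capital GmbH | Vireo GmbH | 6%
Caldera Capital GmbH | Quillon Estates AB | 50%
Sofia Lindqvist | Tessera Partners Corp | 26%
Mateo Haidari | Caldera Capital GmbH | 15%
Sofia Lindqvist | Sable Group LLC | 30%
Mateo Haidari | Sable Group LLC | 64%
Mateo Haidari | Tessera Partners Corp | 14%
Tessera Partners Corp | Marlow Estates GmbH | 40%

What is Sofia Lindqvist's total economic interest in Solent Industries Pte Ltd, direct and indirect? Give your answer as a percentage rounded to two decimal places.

19.40%

Sofia reaches Solent along 4 paths.
Via Caldera → Vireo: 72% × 6% × 26% = 1.1232%.
Via Caldera → Marlow → Vireo: 72% × 60% × 64% × 26% = 7.18848%.
Via Tessera → Marlow → Vireo: 26% × 40% × 64% × 26% = 1.73056%.
Via Caldera: 72% × 13% = 9.36%.
Total: 1.1232% + 7.18848% + 1.73056% + 9.36% = 19.40224%.
Rounded: 19.40%.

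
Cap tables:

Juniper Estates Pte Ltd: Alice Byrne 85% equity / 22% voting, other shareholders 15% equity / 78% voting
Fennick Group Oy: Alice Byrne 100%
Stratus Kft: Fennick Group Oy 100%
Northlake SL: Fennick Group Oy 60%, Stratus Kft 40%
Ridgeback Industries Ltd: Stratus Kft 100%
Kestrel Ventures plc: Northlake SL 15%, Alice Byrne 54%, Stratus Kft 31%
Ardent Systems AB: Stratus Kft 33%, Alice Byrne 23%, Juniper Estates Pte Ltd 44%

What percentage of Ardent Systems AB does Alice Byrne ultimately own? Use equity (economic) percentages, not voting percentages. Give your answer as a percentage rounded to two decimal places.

93.40%

Alice reaches Ardent along 3 paths.
Via Fennick → Stratus: 100% × 100% × 33% = 33%.
Direct stake: 23% = 23%.
Via Juniper: 85% × 44% = 37.4%.
Total: 33% + 23% + 37.4% = 93.4%.
Rounded: 93.40%.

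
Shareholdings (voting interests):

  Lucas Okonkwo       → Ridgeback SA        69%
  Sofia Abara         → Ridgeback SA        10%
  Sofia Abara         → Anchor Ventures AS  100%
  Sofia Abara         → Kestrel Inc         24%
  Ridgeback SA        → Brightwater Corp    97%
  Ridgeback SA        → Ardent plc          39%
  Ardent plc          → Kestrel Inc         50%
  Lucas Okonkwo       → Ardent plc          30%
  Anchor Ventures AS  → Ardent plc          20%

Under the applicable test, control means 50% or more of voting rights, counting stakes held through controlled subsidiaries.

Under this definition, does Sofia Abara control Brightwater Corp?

No

Sofia holds 100% of Anchor, so Sofia controls Anchor.
Neither Sofia nor any entity Sofia controls holds any voting interest in Brightwater.
So Sofia does not control Brightwater.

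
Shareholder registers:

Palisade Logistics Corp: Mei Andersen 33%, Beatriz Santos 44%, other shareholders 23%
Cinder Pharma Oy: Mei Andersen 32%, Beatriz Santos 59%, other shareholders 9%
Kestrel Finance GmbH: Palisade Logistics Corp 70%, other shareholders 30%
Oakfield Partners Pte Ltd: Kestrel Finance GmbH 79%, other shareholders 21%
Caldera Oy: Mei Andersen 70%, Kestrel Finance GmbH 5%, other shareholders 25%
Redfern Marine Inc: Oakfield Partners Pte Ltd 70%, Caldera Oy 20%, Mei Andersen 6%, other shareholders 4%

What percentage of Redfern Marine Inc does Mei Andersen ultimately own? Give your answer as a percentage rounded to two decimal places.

Mei reaches Redfern along 4 paths.
Via Palisade → Kestrel → Oakfield: 33% × 70% × 79% × 70% = 12.7743%.
Via Caldera: 70% × 20% = 14%.
Via Palisade → Kestrel → Caldera: 33% × 70% × 5% × 20% = 0.231%.
Direct stake: 6% = 6%.
Total: 12.7743% + 14% + 0.231% + 6% = 33.0053%.
Rounded: 33.01%.

33.01%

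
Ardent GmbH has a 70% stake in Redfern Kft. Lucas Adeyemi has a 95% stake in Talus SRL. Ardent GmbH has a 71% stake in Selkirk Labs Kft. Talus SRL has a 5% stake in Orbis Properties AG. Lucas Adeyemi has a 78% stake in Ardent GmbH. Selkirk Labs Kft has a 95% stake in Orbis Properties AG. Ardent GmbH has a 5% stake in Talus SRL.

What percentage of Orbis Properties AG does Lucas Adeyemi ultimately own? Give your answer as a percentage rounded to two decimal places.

57.56%

Lucas reaches Orbis along 3 paths.
Via Ardent → Talus: 78% × 5% × 5% = 0.195%.
Via Talus: 95% × 5% = 4.75%.
Via Ardent → Selkirk: 78% × 71% × 95% = 52.611%.
Total: 0.195% + 4.75% + 52.611% = 57.556%.
Rounded: 57.56%.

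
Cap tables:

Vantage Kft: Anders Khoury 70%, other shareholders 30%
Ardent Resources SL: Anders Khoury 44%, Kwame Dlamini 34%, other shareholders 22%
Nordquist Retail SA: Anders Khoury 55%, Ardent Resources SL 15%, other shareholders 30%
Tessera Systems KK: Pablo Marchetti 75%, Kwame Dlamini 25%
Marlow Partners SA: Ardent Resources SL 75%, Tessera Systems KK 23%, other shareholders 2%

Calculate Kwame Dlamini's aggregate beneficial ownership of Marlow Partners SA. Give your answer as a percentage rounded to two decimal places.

31.25%

Kwame reaches Marlow along 2 paths.
Via Ardent: 34% × 75% = 25.5%.
Via Tessera: 25% × 23% = 5.75%.
Total: 25.5% + 5.75% = 31.25%.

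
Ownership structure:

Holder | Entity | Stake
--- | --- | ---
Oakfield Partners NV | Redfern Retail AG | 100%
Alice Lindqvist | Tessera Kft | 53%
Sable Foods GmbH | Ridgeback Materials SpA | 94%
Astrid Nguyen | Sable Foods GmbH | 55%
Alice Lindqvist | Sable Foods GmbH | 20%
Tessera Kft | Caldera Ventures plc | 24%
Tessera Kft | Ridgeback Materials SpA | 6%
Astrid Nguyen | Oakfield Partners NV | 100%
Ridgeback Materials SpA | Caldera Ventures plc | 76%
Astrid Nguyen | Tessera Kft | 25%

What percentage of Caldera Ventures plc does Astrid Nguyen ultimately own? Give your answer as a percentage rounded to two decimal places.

46.43%

Astrid reaches Caldera along 3 paths.
Via Tessera: 25% × 24% = 6%.
Via Sable → Ridgeback: 55% × 94% × 76% = 39.292%.
Via Tessera → Ridgeback: 25% × 6% × 76% = 1.14%.
Total: 6% + 39.292% + 1.14% = 46.432%.
Rounded: 46.43%.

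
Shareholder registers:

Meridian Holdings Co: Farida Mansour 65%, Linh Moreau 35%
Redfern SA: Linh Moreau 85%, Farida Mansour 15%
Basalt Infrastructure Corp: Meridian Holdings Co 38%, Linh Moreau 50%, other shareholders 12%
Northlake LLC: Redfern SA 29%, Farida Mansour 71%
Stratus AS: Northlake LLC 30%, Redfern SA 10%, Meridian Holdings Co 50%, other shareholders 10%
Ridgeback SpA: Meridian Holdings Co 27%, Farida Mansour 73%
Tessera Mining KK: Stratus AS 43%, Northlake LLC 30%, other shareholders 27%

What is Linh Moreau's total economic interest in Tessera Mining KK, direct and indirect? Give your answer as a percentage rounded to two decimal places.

21.75%

Linh reaches Tessera along 4 paths.
Via Redfern → Northlake → Stratus: 85% × 29% × 30% × 43% = 3.17985%.
Via Redfern → Stratus: 85% × 10% × 43% = 3.655%.
Via Meridian → Stratus: 35% × 50% × 43% = 7.525%.
Via Redfern → Northlake: 85% × 29% × 30% = 7.395%.
Total: 3.17985% + 3.655% + 7.525% + 7.395% = 21.75485%.
Rounded: 21.75%.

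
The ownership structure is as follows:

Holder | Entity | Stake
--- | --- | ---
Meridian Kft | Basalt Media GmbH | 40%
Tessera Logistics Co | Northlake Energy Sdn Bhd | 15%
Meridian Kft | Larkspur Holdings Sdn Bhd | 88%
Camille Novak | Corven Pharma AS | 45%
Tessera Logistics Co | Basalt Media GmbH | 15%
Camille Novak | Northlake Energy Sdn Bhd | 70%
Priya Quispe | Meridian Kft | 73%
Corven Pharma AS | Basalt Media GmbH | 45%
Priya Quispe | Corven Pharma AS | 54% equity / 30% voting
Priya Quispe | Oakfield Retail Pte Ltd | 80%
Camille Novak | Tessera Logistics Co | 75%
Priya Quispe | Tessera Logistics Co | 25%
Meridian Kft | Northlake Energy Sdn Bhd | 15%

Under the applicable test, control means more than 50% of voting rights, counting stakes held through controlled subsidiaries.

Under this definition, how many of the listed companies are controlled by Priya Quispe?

3

Priya holds 73% of Meridian, so Priya controls Meridian.
Priya holds 80% of Oakfield, so Priya controls Oakfield.
Meridian holds 88% of Larkspur, so Priya controls Larkspur.
No other company's threshold is met.
Priya controls 3 companies.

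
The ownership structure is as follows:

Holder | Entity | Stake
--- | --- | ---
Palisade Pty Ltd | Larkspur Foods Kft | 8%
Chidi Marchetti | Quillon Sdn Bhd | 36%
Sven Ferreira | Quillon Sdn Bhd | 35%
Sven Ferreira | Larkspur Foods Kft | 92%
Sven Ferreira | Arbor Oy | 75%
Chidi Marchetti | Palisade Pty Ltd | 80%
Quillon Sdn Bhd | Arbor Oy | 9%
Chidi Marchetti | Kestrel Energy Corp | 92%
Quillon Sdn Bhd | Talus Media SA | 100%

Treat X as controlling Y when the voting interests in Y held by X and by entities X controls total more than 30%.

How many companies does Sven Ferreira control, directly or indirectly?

4

Sven holds 35% of Quillon, so Sven controls Quillon.
Quillon and Sven together hold 9% + 75% = 84% of Arbor, so Sven controls Arbor.
Sven holds 92% of Larkspur, so Sven controls Larkspur.
Quillon holds 100% of Talus, so Sven controls Talus.
No other company's threshold is met.
Sven controls 4 companies.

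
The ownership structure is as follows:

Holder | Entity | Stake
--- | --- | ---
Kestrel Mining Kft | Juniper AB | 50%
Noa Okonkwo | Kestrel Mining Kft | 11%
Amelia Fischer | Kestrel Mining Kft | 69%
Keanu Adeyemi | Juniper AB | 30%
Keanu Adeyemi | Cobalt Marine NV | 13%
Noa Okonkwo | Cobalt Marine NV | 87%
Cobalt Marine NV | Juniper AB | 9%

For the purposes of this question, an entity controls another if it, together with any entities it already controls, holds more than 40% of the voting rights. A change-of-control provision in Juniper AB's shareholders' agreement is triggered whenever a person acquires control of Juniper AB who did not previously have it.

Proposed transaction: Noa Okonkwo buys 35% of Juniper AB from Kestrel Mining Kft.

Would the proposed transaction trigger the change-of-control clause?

The purchase adds only to Noa's holdings (Kestrel's stake shrinks), so Noa is the only person who could newly come to control Juniper.
Noa holds 87% of Cobalt, so Noa controls Cobalt.
In Juniper, Noa's side holds only 9%, not > 40%.
So before the transaction, Noa does not control Juniper.
After the purchase, Noa holds 35% of Juniper directly, and Kestrel's stake falls to 15%.
Cobalt and Noa together hold 9% + 35% = 44% of Juniper, so Noa controls Juniper.
Noa did not control Juniper before and does after, so the clause is triggered.

Yes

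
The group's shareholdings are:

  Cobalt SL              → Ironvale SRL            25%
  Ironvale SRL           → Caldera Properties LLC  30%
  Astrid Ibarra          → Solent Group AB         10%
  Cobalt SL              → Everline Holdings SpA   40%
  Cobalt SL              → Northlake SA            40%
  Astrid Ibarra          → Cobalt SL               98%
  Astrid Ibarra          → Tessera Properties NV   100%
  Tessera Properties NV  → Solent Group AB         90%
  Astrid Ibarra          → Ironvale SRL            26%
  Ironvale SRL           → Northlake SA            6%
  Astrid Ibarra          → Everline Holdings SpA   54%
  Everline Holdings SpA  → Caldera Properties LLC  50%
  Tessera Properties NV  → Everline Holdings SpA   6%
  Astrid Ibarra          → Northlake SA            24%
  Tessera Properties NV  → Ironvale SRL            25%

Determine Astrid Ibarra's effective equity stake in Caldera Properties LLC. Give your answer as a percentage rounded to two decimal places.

Astrid reaches Caldera along 6 paths.
Via Cobalt → Ironvale: 98% × 25% × 30% = 7.35%.
Via Ironvale: 26% × 30% = 7.8%.
Via Tessera → Ironvale: 100% × 25% × 30% = 7.5%.
Via Everline: 54% × 50% = 27%.
Via Tessera → Everline: 100% × 6% × 50% = 3%.
Via Cobalt → Everline: 98% × 40% × 50% = 19.6%.
Total: 7.35% + 7.8% + 7.5% + 27% + 3% + 19.6% = 72.25%.

72.25%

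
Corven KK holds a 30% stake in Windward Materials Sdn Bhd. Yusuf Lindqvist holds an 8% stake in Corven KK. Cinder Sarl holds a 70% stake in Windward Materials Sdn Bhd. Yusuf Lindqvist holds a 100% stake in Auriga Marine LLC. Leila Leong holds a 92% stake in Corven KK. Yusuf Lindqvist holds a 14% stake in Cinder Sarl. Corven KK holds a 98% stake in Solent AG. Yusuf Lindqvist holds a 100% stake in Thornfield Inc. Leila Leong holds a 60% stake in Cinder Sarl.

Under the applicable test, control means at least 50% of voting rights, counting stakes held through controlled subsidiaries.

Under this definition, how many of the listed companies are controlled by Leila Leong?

Leila holds 60% of Cinder, so Leila controls Cinder.
Leila holds 92% of Corven, so Leila controls Corven.
Corven holds 98% of Solent, so Leila controls Solent.
Corven and Cinder together hold 30% + 70% = 100% of Windward, so Leila controls Windward.
No other company's threshold is met.
Leila controls 4 companies.

4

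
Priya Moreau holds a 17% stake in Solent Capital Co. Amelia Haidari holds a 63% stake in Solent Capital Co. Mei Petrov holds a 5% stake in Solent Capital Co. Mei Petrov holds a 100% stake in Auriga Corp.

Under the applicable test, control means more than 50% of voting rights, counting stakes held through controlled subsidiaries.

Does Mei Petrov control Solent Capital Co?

No

Mei holds 100% of Auriga, so Mei controls Auriga.
In Solent, Mei's side holds only 5%, not > 50%.
So Mei does not control Solent.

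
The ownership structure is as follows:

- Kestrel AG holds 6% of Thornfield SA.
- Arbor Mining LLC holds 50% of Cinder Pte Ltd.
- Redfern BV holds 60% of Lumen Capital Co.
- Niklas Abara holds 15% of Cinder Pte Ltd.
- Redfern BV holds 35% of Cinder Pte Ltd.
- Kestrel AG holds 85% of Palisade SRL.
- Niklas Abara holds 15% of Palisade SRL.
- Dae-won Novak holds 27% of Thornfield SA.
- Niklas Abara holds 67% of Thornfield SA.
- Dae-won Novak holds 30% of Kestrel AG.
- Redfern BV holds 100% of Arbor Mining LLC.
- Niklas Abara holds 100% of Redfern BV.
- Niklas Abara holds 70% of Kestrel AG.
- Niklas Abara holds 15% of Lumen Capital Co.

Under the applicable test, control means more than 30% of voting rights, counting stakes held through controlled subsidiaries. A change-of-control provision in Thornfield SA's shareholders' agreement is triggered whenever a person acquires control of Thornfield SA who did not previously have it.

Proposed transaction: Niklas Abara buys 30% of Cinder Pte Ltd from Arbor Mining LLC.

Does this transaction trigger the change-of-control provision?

The purchase adds only to Niklas's holdings (Arbor's stake shrinks), so Niklas is the only person who could newly come to control Thornfield.
Niklas holds 70% of Kestrel, so Niklas controls Kestrel.
Kestrel and Niklas together hold 6% + 67% = 73% of Thornfield, so Niklas controls Thornfield.
So Niklas already controls Thornfield before the transaction.
After the purchase, Niklas's direct stake in Cinder rises to 15% + 30% = 45%, and Arbor's stake falls to 20%.
Niklas controlled Thornfield already, so this is not a new person acquiring control; every other person's position is unchanged or reduced.
No new person acquires control, so the clause is not triggered.

No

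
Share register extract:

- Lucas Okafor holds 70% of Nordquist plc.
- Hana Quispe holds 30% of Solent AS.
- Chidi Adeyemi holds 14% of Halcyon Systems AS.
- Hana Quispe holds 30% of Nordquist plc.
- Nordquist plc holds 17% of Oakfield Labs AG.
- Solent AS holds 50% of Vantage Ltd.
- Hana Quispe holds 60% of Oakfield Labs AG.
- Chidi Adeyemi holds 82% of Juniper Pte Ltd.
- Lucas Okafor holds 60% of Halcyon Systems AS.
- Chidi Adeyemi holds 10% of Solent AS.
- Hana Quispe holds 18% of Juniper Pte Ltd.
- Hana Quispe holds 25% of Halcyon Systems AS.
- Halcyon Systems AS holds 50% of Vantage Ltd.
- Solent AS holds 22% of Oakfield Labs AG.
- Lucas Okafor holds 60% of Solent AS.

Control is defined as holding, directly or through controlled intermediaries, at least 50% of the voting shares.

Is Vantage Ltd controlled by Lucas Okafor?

Lucas holds 60% of Solent, so Lucas controls Solent.
Lucas holds 60% of Halcyon, so Lucas controls Halcyon.
Halcyon and Solent together hold 50% + 50% = 100% of Vantage, so Lucas controls Vantage.

Yes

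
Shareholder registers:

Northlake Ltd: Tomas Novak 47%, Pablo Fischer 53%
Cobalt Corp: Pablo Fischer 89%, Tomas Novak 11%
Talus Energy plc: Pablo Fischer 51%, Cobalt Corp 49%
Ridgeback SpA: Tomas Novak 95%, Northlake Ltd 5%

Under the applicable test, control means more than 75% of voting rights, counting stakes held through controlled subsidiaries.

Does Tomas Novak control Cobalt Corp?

No

Tomas holds 95% of Ridgeback, so Tomas controls Ridgeback.
In Cobalt, Tomas's side holds only 11%, not > 75%.
So Tomas does not control Cobalt.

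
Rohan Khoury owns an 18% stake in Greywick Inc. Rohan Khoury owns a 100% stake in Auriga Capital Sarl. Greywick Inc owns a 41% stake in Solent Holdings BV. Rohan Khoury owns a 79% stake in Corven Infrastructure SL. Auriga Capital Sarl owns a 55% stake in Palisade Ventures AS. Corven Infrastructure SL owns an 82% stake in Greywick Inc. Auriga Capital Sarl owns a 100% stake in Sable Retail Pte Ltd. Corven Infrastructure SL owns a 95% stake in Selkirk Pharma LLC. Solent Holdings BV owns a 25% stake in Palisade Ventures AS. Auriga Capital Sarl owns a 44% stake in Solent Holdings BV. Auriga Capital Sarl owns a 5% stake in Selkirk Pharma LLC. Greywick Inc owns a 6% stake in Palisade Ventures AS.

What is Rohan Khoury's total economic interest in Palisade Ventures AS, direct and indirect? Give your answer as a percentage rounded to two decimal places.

Rohan reaches Palisade along 6 paths.
Via Auriga: 100% × 55% = 55%.
Via Greywick → Solent: 18% × 41% × 25% = 1.845%.
Via Corven → Greywick → Solent: 79% × 82% × 41% × 25% = 6.63995%.
Via Auriga → Solent: 100% × 44% × 25% = 11%.
Via Greywick: 18% × 6% = 1.08%.
Via Corven → Greywick: 79% × 82% × 6% = 3.8868%.
Total: 55% + 1.845% + 6.63995% + 11% + 1.08% + 3.8868% = 79.45175%.
Rounded: 79.45%.

79.45%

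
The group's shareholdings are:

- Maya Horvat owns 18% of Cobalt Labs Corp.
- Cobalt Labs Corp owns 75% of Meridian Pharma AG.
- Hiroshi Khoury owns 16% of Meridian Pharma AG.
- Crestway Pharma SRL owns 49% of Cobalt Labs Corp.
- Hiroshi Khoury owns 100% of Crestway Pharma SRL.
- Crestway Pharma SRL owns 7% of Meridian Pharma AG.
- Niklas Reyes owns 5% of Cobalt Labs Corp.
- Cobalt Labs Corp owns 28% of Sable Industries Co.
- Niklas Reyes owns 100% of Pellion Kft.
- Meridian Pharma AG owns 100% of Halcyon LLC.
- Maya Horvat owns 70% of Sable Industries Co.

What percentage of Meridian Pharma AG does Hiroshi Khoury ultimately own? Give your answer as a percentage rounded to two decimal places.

Hiroshi reaches Meridian along 3 paths.
Via Crestway → Cobalt: 100% × 49% × 75% = 36.75%.
Via Crestway: 100% × 7% = 7%.
Direct stake: 16% = 16%.
Total: 36.75% + 7% + 16% = 59.75%.

59.75%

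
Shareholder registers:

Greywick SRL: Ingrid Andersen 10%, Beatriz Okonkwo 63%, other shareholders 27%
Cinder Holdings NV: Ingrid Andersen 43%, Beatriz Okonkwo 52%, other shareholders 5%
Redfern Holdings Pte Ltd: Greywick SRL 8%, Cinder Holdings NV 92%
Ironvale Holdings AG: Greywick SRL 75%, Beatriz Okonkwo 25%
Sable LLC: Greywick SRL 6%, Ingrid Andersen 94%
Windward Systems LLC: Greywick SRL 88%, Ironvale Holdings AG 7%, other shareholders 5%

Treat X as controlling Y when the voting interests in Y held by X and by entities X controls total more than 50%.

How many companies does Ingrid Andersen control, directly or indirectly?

Ingrid holds 94% of Sable, so Ingrid controls Sable.
No other company's threshold is met.
Ingrid controls 1 company.

1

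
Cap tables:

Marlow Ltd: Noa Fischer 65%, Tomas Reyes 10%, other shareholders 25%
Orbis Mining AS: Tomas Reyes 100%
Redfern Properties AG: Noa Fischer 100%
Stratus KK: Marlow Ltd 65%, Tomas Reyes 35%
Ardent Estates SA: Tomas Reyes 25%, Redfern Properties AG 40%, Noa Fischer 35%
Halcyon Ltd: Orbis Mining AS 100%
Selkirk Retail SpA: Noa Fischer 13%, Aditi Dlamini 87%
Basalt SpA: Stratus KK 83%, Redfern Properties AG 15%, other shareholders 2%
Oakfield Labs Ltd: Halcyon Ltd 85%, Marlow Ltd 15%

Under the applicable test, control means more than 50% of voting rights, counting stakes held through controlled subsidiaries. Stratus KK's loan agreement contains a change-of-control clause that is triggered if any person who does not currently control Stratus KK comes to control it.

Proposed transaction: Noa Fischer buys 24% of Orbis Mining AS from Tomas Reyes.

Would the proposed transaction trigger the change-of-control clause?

The purchase adds only to Noa's holdings (Tomas's stake shrinks), so Noa is the only person who could newly come to control Stratus.
Noa holds 65% of Marlow, so Noa controls Marlow.
Marlow holds 65% of Stratus, so Noa controls Stratus.
So Noa already controls Stratus before the transaction.
After the purchase, Noa holds 24% of Orbis directly, and Tomas's stake falls to 76%.
Noa controlled Stratus already, so this is not a new person acquiring control; every other person's position is unchanged or reduced.
No new person acquires control, so the clause is not triggered.

No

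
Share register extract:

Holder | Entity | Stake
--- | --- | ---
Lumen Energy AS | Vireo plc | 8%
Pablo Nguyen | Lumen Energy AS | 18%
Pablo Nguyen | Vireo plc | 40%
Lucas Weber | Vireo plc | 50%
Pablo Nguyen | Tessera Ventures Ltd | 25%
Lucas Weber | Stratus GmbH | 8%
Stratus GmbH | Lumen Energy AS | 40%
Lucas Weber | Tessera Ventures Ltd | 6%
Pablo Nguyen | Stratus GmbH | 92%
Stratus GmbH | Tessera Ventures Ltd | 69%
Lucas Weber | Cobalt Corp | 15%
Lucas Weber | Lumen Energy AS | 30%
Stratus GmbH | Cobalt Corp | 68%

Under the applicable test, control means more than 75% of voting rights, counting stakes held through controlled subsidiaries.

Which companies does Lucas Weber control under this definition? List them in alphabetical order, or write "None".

Lucas's largest direct stake is 50% in Vireo, which does not meet the threshold.

None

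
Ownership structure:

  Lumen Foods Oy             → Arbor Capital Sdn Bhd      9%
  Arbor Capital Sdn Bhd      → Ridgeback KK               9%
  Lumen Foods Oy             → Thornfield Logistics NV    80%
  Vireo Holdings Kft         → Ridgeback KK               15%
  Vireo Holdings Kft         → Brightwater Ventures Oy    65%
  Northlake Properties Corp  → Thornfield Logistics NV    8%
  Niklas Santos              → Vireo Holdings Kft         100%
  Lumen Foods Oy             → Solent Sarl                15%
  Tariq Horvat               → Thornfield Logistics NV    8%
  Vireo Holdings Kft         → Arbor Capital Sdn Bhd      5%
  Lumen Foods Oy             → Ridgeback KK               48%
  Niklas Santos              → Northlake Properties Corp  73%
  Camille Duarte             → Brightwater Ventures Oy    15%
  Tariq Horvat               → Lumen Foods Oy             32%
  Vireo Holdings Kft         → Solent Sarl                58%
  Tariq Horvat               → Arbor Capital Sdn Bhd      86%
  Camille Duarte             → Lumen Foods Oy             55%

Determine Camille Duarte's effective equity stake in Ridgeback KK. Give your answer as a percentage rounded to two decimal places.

Camille reaches Ridgeback along 2 paths.
Via Lumen → Arbor: 55% × 9% × 9% = 0.4455%.
Via Lumen: 55% × 48% = 26.4%.
Total: 0.4455% + 26.4% = 26.8455%.
Rounded: 26.85%.

26.85%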